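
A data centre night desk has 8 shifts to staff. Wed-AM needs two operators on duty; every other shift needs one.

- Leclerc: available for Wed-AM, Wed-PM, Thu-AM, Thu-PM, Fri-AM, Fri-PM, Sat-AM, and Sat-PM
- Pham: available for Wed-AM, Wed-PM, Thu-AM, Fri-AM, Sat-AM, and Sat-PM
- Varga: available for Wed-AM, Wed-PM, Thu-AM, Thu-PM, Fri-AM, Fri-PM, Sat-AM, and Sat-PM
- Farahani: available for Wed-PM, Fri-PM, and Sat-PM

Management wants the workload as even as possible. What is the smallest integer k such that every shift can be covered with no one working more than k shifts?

With 4 operators and 9 worker-slots to fill, someone must work at least ⌈9/4⌉ = 3 shifts, so k ≥ 3.
k = 3 works: Wed-AM→Leclerc+Pham, Wed-PM→Varga, Thu-AM→Leclerc, Thu-PM→Leclerc, Fri-AM→Pham, Fri-PM→Varga, Sat-AM→Pham, Sat-PM→Varga.
Loads: Leclerc 3, Pham 3, Varga 3, Farahani 0 — all ≤ 3.

3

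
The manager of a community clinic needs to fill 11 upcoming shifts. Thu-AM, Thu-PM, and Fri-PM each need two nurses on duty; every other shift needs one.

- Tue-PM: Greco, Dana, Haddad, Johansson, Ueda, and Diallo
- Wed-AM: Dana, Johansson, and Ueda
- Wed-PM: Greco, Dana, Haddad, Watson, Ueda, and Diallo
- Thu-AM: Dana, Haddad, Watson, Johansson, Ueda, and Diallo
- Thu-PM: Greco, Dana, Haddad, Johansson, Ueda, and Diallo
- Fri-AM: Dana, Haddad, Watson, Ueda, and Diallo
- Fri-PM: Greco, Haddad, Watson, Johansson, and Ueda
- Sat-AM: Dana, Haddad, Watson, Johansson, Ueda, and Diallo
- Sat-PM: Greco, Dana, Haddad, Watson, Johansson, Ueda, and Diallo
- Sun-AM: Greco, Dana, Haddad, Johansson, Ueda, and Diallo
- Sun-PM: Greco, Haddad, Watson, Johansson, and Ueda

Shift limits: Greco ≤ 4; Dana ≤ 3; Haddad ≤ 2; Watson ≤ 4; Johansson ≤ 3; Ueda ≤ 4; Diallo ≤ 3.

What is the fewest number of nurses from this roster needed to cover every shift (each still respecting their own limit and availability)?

14 slots to fill and no one can take more than 4, so at least ⌈14/4⌉ = 4 nurses are needed.
Greco, Dana, Watson, and Johansson alone can cover everything: Tue-PM→Greco, Wed-AM→Dana, Wed-PM→Greco, Thu-AM→Dana+Watson, Thu-PM→Greco+Johansson, Fri-AM→Dana, Fri-PM→Greco+Watson, Sat-AM→Watson, Sat-PM→Johansson, Sun-AM→Johansson, Sun-PM→Watson.

4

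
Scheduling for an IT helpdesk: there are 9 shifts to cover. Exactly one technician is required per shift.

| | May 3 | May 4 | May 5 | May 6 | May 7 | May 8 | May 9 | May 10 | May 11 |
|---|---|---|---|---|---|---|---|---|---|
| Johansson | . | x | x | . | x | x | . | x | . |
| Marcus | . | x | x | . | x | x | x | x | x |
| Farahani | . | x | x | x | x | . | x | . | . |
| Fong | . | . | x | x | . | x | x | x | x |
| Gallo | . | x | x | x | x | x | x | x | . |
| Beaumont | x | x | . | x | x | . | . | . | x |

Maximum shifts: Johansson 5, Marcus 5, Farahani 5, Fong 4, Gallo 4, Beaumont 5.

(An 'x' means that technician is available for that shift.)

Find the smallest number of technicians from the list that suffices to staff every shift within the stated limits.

9 slots to fill and no one can take more than 5, so at least ⌈9/5⌉ = 2 technicians are needed.
Marcus and Beaumont alone can cover everything: May 3→Beaumont, May 4→Marcus, May 5→Marcus, May 6→Beaumont, May 7→Beaumont, May 8→Marcus, May 9→Marcus, May 10→Marcus, May 11→Beaumont.

2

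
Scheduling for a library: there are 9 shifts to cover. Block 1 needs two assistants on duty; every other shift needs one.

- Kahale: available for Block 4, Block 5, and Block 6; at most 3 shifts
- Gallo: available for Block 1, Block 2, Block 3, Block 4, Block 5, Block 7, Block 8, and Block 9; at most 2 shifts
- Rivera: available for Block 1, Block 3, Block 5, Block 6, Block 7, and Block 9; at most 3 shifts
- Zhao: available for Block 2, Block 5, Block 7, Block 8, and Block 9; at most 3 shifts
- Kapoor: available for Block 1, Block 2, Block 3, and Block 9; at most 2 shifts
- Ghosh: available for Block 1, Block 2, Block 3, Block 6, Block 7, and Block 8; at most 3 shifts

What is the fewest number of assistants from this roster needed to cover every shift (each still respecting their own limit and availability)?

10 slots to fill and no one can take more than 3, so at least ⌈10/3⌉ = 4 assistants are needed.
Kahale, Gallo, Rivera, and Zhao alone can cover everything: Block 1→Gallo+Rivera, Block 2→Gallo, Block 3→Rivera, Block 4→Kahale, Block 5→Kahale, Block 6→Kahale, Block 7→Rivera, Block 8→Zhao, Block 9→Zhao.

4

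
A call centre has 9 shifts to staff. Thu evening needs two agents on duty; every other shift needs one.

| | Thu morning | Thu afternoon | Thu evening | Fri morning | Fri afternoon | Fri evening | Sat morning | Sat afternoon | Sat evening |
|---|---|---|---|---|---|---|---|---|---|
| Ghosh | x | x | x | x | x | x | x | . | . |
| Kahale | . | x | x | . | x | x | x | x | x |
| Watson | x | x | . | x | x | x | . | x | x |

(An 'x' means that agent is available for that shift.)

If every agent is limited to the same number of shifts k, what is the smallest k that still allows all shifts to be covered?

4

With 3 agents and 10 worker-slots to fill, someone must work at least ⌈10/3⌉ = 4 shifts, so k ≥ 4.
k = 4 works: Thu morning→Ghosh, Thu afternoon→Kahale, Thu evening→Ghosh+Kahale, Fri morning→Ghosh, Fri afternoon→Watson, Fri evening→Watson, Sat morning→Ghosh, Sat afternoon→Kahale, Sat evening→Kahale.
Loads: Ghosh 4, Kahale 4, Watson 2 — all ≤ 4.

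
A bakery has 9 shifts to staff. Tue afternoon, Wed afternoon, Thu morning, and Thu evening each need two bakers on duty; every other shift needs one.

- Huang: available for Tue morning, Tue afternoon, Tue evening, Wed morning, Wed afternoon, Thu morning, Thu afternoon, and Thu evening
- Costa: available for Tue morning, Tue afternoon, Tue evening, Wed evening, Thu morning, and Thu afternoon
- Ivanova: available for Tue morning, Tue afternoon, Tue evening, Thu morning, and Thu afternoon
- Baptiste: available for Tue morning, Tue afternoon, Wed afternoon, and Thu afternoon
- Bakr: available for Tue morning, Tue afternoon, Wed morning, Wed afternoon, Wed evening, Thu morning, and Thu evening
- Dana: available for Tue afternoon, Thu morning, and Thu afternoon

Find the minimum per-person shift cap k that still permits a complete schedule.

With 6 bakers and 13 worker-slots to fill, someone must work at least ⌈13/6⌉ = 3 shifts, so k ≥ 3.
k = 3 works: Tue morning→Costa, Tue afternoon→Ivanova+Baptiste, Tue evening→Huang, Wed morning→Huang, Wed afternoon→Baptiste+Bakr, Wed evening→Costa, Thu morning→Ivanova+Bakr, Thu afternoon→Costa, Thu evening→Huang+Bakr.
Loads: Huang 3, Costa 3, Ivanova 2, Baptiste 2, Bakr 3, Dana 0 — all ≤ 3.

3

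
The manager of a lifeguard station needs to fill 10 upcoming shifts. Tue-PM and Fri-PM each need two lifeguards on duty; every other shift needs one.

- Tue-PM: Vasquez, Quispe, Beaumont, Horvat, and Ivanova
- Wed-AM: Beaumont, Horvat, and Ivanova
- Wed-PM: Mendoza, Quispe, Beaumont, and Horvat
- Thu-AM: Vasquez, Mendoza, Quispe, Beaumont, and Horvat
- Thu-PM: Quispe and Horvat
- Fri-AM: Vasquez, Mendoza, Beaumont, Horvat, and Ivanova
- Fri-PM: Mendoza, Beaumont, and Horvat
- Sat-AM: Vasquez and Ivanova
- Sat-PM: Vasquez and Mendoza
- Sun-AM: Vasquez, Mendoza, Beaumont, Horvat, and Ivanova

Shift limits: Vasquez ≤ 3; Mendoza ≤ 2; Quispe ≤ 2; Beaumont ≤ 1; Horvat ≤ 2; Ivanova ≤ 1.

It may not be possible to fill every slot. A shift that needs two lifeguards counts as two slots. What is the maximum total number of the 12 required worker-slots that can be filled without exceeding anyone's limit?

11

Total capacity across all lifeguards is 3+2+2+1+2+1 = 11, and 12 slots are needed, so at most 11 can be filled.
An assignment achieving 11: Tue-PM→Vasquez+Quispe, Wed-AM→Beaumont, Wed-PM→Mendoza, Thu-AM→Horvat, Thu-PM→Quispe, Fri-AM→Ivanova, Fri-PM→Mendoza+Horvat, Sat-AM→Vasquez, Sat-PM→Vasquez.
Loads: Vasquez 3/3, Mendoza 2/2, Quispe 2/2, Beaumont 1/1, Horvat 2/2, Ivanova 1/1.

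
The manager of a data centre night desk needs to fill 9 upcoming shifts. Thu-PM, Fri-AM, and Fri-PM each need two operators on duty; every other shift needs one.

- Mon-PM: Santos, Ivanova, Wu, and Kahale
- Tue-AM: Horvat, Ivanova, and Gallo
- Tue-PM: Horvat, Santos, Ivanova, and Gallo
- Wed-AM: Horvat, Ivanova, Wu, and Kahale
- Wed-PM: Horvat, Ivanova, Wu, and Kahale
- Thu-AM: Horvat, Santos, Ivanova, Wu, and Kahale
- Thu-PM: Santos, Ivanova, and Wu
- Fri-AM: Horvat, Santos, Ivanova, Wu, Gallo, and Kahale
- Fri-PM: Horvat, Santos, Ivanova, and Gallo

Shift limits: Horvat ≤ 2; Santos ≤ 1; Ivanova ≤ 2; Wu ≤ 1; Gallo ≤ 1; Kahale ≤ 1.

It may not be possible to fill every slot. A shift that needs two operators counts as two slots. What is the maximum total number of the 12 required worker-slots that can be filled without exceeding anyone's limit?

Total capacity across all operators is 2+1+2+1+1+1 = 8, and 12 slots are needed, so at most 8 can be filled.
An assignment achieving 8: Mon-PM→Ivanova, Tue-AM→Horvat, Tue-PM→Horvat, Wed-AM→Wu, Wed-PM→Kahale, Thu-PM→Santos+Ivanova, Fri-PM→Gallo.
Loads: Horvat 2/2, Santos 1/1, Ivanova 2/2, Wu 1/1, Gallo 1/1, Kahale 1/1.

8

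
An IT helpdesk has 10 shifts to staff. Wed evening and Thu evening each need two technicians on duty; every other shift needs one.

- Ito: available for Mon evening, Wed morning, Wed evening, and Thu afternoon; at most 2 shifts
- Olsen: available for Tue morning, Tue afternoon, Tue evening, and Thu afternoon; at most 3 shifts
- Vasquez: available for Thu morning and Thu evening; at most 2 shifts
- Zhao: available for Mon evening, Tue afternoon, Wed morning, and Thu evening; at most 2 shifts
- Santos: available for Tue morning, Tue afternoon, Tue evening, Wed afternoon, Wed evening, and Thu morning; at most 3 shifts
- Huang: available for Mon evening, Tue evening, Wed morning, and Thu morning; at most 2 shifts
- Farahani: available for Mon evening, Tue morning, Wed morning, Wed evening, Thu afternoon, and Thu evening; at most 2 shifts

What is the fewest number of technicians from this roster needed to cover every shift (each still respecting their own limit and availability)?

12 slots to fill and no one can take more than 3, so at least ⌈12/3⌉ = 4 technicians are needed.
Any 4 technicians together have capacity at most 3+3+2+2 = 10 < 12 slots, so 4 can never suffice.
Ito, Olsen, Vasquez, Zhao, and Santos alone can cover everything: Mon evening→Ito, Tue morning→Olsen, Tue afternoon→Santos, Tue evening→Olsen, Wed morning→Zhao, Wed afternoon→Santos, Wed evening→Ito+Santos, Thu morning→Vasquez, Thu afternoon→Olsen, Thu evening→Vasquez+Zhao.

5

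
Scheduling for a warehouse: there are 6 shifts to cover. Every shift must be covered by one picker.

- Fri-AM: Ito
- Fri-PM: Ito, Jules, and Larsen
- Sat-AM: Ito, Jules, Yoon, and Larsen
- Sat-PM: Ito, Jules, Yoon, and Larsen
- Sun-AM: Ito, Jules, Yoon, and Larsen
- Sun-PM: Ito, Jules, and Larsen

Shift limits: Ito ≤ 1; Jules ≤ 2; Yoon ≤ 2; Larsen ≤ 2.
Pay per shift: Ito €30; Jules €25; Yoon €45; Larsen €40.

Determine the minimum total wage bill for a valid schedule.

Fri-AM can only be covered by Ito, so that assignment is forced.
Picking the cheapest available picker for each shift independently would cost €155, but that ignores the shift limits.
An optimal schedule: Fri-AM→Ito, Fri-PM→Jules, Sat-AM→Larsen, Sat-PM→Larsen, Sun-AM→Yoon, Sun-PM→Jules.
Total: 30 + 25 + 40 + 40 + 45 + 25 = €205.

€205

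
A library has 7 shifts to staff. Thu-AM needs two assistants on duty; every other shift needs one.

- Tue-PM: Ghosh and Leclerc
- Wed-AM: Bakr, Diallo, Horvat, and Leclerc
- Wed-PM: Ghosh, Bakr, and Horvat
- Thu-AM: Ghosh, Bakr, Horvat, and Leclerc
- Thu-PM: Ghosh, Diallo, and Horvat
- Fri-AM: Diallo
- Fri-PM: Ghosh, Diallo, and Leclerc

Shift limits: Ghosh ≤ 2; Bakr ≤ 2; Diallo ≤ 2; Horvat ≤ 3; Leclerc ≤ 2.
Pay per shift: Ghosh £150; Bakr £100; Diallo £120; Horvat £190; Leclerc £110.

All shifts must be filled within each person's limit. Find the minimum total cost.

Fri-AM can only be covered by Diallo, so that assignment is forced.
Picking the cheapest available assistant for each shift independently would cost £870, but that ignores the shift limits.
An optimal schedule: Tue-PM→Leclerc, Wed-AM→Bakr, Wed-PM→Bakr, Thu-AM→Leclerc+Ghosh, Thu-PM→Diallo, Fri-AM→Diallo, Fri-PM→Ghosh.
Total: 110 + 100 + 100 + 110 + 150 + 120 + 120 + 150 = £960.

£960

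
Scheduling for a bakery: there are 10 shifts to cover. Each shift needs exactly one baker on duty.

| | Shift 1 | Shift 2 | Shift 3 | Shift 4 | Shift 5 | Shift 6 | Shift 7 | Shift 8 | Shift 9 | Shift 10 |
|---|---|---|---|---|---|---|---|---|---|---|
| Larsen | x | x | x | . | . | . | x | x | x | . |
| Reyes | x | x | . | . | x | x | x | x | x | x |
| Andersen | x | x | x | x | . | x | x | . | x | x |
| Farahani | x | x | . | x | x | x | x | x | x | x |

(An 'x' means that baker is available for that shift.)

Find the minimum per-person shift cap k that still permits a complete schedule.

3

With 4 bakers and 10 worker-slots to fill, someone must work at least ⌈10/4⌉ = 3 shifts, so k ≥ 3.
k = 3 works: Shift 1→Larsen, Shift 2→Andersen, Shift 3→Larsen, Shift 4→Andersen, Shift 5→Reyes, Shift 6→Reyes, Shift 7→Andersen, Shift 8→Larsen, Shift 9→Farahani, Shift 10→Reyes.
Loads: Larsen 3, Reyes 3, Andersen 3, Farahani 1 — all ≤ 3.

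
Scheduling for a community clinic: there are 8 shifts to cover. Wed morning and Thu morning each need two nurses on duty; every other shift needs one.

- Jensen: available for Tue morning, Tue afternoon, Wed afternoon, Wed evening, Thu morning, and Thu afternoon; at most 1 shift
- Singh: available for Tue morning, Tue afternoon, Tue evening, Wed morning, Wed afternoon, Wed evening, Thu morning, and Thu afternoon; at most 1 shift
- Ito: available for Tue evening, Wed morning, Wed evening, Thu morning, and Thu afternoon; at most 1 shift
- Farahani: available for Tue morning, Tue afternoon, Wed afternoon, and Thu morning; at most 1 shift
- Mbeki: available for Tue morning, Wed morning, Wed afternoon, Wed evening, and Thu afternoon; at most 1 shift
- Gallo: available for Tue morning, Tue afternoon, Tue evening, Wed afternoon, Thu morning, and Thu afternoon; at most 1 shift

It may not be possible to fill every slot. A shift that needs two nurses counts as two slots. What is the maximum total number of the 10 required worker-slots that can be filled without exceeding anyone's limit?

Total capacity across all nurses is 1+1+1+1+1+1 = 6, and 10 slots are needed, so at most 6 can be filled.
An assignment achieving 6: Tue morning→Farahani, Tue afternoon→Jensen, Tue evening→Singh, Wed morning→Ito+Mbeki, Wed afternoon→Gallo.
Loads: Jensen 1/1, Singh 1/1, Ito 1/1, Farahani 1/1, Mbeki 1/1, Gallo 1/1.

6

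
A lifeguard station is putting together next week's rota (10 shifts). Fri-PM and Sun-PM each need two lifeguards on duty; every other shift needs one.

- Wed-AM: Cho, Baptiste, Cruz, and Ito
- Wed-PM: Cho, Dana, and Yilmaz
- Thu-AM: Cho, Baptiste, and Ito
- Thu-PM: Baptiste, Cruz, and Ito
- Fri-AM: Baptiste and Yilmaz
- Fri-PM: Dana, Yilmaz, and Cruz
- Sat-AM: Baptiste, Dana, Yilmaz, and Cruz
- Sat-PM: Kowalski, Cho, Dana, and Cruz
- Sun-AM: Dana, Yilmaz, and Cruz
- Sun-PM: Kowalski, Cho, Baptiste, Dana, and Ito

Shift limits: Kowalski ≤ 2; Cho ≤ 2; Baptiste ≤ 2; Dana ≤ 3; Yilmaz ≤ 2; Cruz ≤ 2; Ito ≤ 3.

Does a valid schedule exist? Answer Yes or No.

One valid schedule: Wed-AM→Cruz, Wed-PM→Cho, Thu-AM→Cho, Thu-PM→Baptiste, Fri-AM→Baptiste, Fri-PM→Dana+Yilmaz, Sat-AM→Dana, Sat-PM→Kowalski, Sun-AM→Dana, Sun-PM→Kowalski+Ito.
Loads: Kowalski 2/2, Cho 2/2, Baptiste 2/2, Dana 3/3, Yilmaz 1/2, Cruz 1/2, Ito 1/3 — all within limits.

Yes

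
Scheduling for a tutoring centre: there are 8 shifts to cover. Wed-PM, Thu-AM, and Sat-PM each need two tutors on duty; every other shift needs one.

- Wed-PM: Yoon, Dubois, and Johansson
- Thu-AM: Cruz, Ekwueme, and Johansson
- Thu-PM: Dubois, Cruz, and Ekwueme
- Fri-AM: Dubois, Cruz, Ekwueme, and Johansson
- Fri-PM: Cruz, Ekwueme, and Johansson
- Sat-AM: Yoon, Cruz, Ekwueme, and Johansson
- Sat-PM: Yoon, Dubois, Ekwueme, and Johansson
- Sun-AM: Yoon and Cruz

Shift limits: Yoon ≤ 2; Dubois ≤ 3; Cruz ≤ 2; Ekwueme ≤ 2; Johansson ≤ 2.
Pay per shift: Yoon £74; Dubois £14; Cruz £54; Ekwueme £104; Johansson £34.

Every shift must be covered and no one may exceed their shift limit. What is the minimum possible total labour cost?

£574

Picking the cheapest available tutor for each shift independently would cost £334, but that ignores the shift limits.
An optimal schedule: Wed-PM→Yoon+Dubois, Thu-AM→Cruz+Ekwueme, Thu-PM→Dubois, Fri-AM→Dubois, Fri-PM→Cruz, Sat-AM→Johansson, Sat-PM→Ekwueme+Johansson, Sun-AM→Yoon.
Total: 74 + 14 + 54 + 104 + 14 + 14 + 54 + 34 + 104 + 34 + 74 = £574.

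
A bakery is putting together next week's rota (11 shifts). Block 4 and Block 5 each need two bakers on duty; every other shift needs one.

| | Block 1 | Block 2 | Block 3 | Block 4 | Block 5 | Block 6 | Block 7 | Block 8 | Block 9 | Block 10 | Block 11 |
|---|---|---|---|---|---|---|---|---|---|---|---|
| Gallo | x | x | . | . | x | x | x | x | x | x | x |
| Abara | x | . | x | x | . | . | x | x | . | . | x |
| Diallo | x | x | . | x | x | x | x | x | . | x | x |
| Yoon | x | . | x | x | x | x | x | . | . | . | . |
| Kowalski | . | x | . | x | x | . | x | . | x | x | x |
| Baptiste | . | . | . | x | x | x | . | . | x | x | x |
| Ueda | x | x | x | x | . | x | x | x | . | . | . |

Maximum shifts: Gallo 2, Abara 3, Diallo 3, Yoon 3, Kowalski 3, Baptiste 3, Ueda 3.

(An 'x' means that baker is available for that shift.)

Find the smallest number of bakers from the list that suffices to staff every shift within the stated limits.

5

13 slots to fill and no one can take more than 3, so at least ⌈13/3⌉ = 5 bakers are needed.
Gallo, Abara, Diallo, Yoon, and Kowalski alone can cover everything: Block 1→Abara, Block 2→Gallo, Block 3→Abara, Block 4→Yoon+Kowalski, Block 5→Yoon+Kowalski, Block 6→Diallo, Block 7→Yoon, Block 8→Abara, Block 9→Gallo, Block 10→Diallo, Block 11→Diallo.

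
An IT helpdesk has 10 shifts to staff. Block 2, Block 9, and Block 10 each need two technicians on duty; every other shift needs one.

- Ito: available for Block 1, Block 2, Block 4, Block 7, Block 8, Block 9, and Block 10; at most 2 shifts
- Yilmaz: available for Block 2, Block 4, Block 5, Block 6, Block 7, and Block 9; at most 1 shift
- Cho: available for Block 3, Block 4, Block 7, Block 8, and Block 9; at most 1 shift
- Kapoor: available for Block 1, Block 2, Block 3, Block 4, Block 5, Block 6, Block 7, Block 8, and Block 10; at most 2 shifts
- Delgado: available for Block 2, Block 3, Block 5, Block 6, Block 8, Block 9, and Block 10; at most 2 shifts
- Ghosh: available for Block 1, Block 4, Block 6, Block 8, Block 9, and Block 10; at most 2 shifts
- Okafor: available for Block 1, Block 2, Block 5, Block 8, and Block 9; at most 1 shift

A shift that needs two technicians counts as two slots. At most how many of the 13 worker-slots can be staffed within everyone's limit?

11

Total capacity across all technicians is 2+1+1+2+2+2+1 = 11, and 13 slots are needed, so at most 11 can be filled.
An assignment achieving 11: Block 1→Ito, Block 2→Delgado+Okafor, Block 3→Cho, Block 4→Ghosh, Block 5→Yilmaz, Block 6→Kapoor, Block 7→Ito, Block 8→Ghosh, Block 10→Kapoor+Delgado.
Loads: Ito 2/2, Yilmaz 1/1, Cho 1/1, Kapoor 2/2, Delgado 2/2, Ghosh 2/2, Okafor 1/1.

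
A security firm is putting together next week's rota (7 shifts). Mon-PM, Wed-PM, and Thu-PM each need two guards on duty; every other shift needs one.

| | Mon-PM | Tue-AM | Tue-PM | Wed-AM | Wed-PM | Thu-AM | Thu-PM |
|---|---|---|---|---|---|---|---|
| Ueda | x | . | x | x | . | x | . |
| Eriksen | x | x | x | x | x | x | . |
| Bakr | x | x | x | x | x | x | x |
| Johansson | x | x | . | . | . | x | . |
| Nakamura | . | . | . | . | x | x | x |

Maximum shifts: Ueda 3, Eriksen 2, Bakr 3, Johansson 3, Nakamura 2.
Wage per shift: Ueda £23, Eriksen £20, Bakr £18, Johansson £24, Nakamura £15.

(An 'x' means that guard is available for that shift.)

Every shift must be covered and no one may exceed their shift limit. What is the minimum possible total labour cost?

Thu-PM can only be covered by Bakr and Nakamura, so that assignment is forced.
Picking the cheapest available guard for each shift independently would cost £173, but that ignores the shift limits.
An optimal schedule: Mon-PM→Eriksen+Ueda, Tue-AM→Bakr, Tue-PM→Bakr, Wed-AM→Ueda, Wed-PM→Nakamura+Eriksen, Thu-AM→Ueda, Thu-PM→Nakamura+Bakr.
Total: 20 + 23 + 18 + 18 + 23 + 15 + 20 + 23 + 15 + 18 = £193.

£193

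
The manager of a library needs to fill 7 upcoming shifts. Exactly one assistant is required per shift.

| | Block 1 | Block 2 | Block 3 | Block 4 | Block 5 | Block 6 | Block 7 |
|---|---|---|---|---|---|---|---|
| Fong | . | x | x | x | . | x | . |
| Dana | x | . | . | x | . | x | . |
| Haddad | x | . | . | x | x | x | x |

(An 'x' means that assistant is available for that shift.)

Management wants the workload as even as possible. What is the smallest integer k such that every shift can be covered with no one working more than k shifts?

3

With 3 assistants and 7 worker-slots to fill, someone must work at least ⌈7/3⌉ = 3 shifts, so k ≥ 3.
k = 3 works: Block 1→Dana, Block 2→Fong, Block 3→Fong, Block 4→Fong, Block 5→Haddad, Block 6→Dana, Block 7→Haddad.
Loads: Fong 3, Dana 2, Haddad 2 — all ≤ 3.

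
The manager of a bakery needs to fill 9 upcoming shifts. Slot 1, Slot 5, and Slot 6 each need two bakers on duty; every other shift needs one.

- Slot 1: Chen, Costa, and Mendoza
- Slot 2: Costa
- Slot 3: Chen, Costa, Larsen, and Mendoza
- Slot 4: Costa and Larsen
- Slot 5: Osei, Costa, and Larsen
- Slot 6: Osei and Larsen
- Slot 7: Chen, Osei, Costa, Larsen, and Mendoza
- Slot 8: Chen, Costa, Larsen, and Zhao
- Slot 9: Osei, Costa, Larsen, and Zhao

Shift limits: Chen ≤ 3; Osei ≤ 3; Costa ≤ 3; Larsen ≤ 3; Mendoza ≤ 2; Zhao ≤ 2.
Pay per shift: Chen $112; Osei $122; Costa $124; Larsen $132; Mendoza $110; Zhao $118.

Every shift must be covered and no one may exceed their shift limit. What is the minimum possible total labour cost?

Slot 2 can only be covered by Costa, so that assignment is forced.
Slot 6 can only be covered by Osei and Larsen, so that assignment is forced.
Picking the cheapest available baker for each shift independently would cost $1420, but that ignores the shift limits.
An optimal schedule: Slot 1→Mendoza+Chen, Slot 2→Costa, Slot 3→Mendoza, Slot 4→Costa, Slot 5→Osei+Costa, Slot 6→Osei+Larsen, Slot 7→Chen, Slot 8→Chen, Slot 9→Zhao.
Total: 110 + 112 + 124 + 110 + 124 + 122 + 124 + 122 + 132 + 112 + 112 + 118 = $1422.

$1422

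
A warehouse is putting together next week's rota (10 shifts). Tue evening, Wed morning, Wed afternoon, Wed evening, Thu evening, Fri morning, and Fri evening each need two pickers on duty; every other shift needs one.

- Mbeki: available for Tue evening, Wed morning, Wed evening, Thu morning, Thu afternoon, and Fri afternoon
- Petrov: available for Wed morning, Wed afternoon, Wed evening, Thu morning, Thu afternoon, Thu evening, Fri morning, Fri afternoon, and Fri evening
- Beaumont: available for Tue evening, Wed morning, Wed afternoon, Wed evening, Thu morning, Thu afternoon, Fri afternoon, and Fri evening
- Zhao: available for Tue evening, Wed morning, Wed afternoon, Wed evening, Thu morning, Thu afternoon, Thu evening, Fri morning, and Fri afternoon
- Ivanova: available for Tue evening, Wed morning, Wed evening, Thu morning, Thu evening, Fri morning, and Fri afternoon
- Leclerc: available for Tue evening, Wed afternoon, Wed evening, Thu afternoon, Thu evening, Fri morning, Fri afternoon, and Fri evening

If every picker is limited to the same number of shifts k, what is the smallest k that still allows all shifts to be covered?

With 6 pickers and 17 worker-slots to fill, someone must work at least ⌈17/6⌉ = 3 shifts, so k ≥ 3.
k = 3 works: Tue evening→Beaumont+Leclerc, Wed morning→Zhao+Ivanova, Wed afternoon→Petrov+Beaumont, Wed evening→Ivanova+Leclerc, Thu morning→Mbeki, Thu afternoon→Mbeki, Thu evening→Petrov+Zhao, Fri morning→Zhao+Ivanova, Fri afternoon→Mbeki, Fri evening→Petrov+Beaumont.
Loads: Mbeki 3, Petrov 3, Beaumont 3, Zhao 3, Ivanova 3, Leclerc 2 — all ≤ 3.

3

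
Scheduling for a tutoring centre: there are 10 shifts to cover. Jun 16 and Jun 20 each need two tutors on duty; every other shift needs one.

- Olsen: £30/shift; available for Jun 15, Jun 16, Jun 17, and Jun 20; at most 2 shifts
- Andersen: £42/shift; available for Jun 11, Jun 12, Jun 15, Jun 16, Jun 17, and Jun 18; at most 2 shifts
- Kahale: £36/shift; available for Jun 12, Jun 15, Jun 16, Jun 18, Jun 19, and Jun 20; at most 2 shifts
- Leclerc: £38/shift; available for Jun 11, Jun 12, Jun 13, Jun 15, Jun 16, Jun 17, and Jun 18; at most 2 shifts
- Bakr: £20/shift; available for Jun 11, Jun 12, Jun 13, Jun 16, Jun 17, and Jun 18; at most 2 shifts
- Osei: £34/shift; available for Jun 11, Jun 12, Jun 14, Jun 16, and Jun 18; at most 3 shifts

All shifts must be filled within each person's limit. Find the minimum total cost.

£392

Jun 14 can only be covered by Osei, so that assignment is forced.
Jun 19 can only be covered by Kahale, so that assignment is forced.
Jun 20 can only be covered by Olsen and Kahale, so that assignment is forced.
Picking the cheapest available tutor for each shift independently would cost £316, but that ignores the shift limits.
An optimal schedule: Jun 11→Bakr, Jun 12→Osei, Jun 13→Bakr, Jun 14→Osei, Jun 15→Olsen, Jun 16→Leclerc+Andersen, Jun 17→Leclerc, Jun 18→Osei, Jun 19→Kahale, Jun 20→Olsen+Kahale.
Total: 20 + 34 + 20 + 34 + 30 + 38 + 42 + 38 + 34 + 36 + 30 + 36 = £392.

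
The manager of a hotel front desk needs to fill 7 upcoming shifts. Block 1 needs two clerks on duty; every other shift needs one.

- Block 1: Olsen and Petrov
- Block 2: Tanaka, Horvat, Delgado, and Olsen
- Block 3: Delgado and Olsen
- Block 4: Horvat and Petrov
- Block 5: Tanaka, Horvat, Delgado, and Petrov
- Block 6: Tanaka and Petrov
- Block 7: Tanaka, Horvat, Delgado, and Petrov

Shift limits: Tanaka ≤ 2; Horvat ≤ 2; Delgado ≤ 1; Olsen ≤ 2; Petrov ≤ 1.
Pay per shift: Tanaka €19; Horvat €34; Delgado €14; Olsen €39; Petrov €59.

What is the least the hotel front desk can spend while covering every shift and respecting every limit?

€257

Block 1 can only be covered by Olsen and Petrov, so that assignment is forced.
Picking the cheapest available clerk for each shift independently would cost €207, but that ignores the shift limits.
An optimal schedule: Block 1→Olsen+Petrov, Block 2→Olsen, Block 3→Delgado, Block 4→Horvat, Block 5→Tanaka, Block 6→Tanaka, Block 7→Horvat.
Total: 39 + 59 + 39 + 14 + 34 + 19 + 19 + 34 = €257.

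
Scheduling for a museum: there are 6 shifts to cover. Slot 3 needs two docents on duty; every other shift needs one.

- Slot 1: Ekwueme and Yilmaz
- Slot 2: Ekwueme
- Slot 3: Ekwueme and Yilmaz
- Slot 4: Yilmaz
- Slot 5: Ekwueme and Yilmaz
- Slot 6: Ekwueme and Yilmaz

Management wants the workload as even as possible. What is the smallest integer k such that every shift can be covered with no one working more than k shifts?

4

With 2 docents and 7 worker-slots to fill, someone must work at least ⌈7/2⌉ = 4 shifts, so k ≥ 4.
k = 4 works: Slot 1→Ekwueme, Slot 2→Ekwueme, Slot 3→Ekwueme+Yilmaz, Slot 4→Yilmaz, Slot 5→Ekwueme, Slot 6→Yilmaz.
Loads: Ekwueme 4, Yilmaz 3 — all ≤ 4.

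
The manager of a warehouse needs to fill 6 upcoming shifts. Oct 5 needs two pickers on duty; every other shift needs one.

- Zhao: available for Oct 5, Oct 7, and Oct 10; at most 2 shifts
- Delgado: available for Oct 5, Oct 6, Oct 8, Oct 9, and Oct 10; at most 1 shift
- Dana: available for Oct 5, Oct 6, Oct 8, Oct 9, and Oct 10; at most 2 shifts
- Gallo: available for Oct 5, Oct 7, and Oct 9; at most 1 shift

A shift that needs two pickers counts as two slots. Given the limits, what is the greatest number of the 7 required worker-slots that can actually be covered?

Total capacity across all pickers is 2+1+2+1 = 6, and 7 slots are needed, so at most 6 can be filled.
An assignment achieving 6: Oct 5→Gallo, Oct 6→Delgado, Oct 7→Zhao, Oct 8→Dana, Oct 9→Dana, Oct 10→Zhao.
Loads: Zhao 2/2, Delgado 1/1, Dana 2/2, Gallo 1/1.

6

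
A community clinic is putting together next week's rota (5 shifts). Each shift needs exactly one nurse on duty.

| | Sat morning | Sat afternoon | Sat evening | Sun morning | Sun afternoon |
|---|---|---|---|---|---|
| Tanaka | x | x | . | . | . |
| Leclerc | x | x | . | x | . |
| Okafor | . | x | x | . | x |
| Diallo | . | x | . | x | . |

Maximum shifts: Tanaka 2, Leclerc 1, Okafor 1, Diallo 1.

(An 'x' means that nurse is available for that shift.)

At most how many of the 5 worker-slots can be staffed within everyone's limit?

Total capacity across all nurses is 2+1+1+1 = 5, and 5 slots are needed, so at most 5 can be filled.
Shifts {Sat evening, Sun afternoon} need 2 slots but only Okafor are available for them, supplying at most 1 — so at least 1 slot must go unfilled.
An assignment achieving 4: Sat morning→Tanaka, Sat afternoon→Tanaka, Sat evening→Okafor, Sun morning→Leclerc.
Loads: Tanaka 2/2, Leclerc 1/1, Okafor 1/1, Diallo 0/1.

4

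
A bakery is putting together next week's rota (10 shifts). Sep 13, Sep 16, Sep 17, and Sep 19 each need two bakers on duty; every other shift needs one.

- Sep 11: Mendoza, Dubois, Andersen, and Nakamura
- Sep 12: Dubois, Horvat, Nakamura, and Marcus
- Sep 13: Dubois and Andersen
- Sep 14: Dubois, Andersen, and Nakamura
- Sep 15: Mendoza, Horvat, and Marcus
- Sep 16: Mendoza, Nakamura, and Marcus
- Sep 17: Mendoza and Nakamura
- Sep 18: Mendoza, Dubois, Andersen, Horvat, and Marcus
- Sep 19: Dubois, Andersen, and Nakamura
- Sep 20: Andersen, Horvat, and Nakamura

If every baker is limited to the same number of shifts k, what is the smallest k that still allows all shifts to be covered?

3

With 6 bakers and 14 worker-slots to fill, someone must work at least ⌈14/6⌉ = 3 shifts, so k ≥ 3.
k = 3 works: Sep 11→Nakamura, Sep 12→Horvat, Sep 13→Dubois+Andersen, Sep 14→Dubois, Sep 15→Mendoza, Sep 16→Mendoza+Nakamura, Sep 17→Mendoza+Nakamura, Sep 18→Horvat, Sep 19→Dubois+Andersen, Sep 20→Andersen.
Loads: Mendoza 3, Dubois 3, Andersen 3, Horvat 2, Nakamura 3, Marcus 0 — all ≤ 3.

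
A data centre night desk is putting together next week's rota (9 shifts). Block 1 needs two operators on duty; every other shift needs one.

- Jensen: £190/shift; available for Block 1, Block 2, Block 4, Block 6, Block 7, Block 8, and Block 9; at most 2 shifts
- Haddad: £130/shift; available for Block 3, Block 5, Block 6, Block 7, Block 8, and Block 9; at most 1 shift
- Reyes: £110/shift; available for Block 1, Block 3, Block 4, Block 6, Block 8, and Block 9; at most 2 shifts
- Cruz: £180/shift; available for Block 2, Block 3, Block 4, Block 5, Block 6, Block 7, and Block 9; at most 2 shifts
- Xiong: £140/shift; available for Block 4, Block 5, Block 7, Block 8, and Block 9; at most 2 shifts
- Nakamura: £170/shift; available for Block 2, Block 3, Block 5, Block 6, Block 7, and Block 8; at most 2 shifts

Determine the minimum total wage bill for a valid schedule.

£1520

Block 1 can only be covered by Jensen and Reyes, so that assignment is forced.
Picking the cheapest available operator for each shift independently would cost £1280, but that ignores the shift limits.
An optimal schedule: Block 1→Reyes+Jensen, Block 2→Nakamura, Block 3→Reyes, Block 4→Xiong, Block 5→Haddad, Block 6→Nakamura, Block 7→Cruz, Block 8→Xiong, Block 9→Cruz.
Total: 110 + 190 + 170 + 110 + 140 + 130 + 170 + 180 + 140 + 180 = £1520.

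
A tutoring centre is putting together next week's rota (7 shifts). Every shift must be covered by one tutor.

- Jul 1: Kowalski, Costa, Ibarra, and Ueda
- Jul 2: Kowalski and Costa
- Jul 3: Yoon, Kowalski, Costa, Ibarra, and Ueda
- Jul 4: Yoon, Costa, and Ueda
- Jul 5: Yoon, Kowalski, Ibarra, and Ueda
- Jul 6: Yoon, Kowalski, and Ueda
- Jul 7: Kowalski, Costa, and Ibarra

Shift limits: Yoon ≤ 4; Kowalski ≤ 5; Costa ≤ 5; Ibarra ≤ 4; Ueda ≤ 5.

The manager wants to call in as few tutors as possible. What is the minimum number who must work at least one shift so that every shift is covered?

7 slots to fill and no one can take more than 5, so at least ⌈7/5⌉ = 2 tutors are needed.
Yoon and Kowalski alone can cover everything: Jul 1→Kowalski, Jul 2→Kowalski, Jul 3→Yoon, Jul 4→Yoon, Jul 5→Yoon, Jul 6→Yoon, Jul 7→Kowalski.

2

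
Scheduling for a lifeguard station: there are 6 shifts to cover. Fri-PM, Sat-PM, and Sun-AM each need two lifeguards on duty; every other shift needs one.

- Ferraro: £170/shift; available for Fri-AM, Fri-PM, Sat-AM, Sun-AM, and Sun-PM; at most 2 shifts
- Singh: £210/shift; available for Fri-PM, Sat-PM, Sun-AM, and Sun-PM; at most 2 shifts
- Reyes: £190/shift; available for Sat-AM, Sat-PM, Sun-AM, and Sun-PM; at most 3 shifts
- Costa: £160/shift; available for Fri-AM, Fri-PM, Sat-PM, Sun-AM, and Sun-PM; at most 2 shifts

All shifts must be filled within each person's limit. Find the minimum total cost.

£1650

Picking the cheapest available lifeguard for each shift independently would cost £1500, but that ignores the shift limits.
An optimal schedule: Fri-AM→Ferraro, Fri-PM→Singh+Costa, Sat-AM→Ferraro, Sat-PM→Singh+Reyes, Sun-AM→Reyes+Costa, Sun-PM→Reyes.
Total: 170 + 210 + 160 + 170 + 210 + 190 + 190 + 160 + 190 = £1650.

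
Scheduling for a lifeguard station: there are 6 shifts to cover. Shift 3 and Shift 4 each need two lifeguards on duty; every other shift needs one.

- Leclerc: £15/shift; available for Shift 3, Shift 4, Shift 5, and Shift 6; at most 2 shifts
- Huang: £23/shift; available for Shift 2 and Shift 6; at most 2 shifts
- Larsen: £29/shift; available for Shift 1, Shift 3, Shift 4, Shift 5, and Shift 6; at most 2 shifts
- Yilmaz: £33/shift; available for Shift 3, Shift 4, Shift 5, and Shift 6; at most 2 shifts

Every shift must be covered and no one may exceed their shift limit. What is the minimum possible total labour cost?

£200

Shift 1 can only be covered by Larsen, so that assignment is forced.
Shift 2 can only be covered by Huang, so that assignment is forced.
Picking the cheapest available lifeguard for each shift independently would cost £170, but that ignores the shift limits.
An optimal schedule: Shift 1→Larsen, Shift 2→Huang, Shift 3→Leclerc+Larsen, Shift 4→Leclerc+Yilmaz, Shift 5→Yilmaz, Shift 6→Huang.
Total: 29 + 23 + 15 + 29 + 15 + 33 + 33 + 23 = £200.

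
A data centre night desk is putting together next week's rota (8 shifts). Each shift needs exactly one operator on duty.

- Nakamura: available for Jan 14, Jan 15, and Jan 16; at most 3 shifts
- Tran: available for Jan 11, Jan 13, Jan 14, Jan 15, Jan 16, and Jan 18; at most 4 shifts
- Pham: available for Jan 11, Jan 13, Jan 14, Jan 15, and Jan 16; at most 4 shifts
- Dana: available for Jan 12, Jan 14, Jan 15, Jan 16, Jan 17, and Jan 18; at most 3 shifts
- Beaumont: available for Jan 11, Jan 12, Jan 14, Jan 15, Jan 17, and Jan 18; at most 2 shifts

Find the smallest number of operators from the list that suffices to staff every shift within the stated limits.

3

8 slots to fill and no one can take more than 4, so at least ⌈8/4⌉ = 2 operators are needed.
No set of 2 operators can cover every shift (each such set leaves at least one shift with no one available or exceeds a cap).
Nakamura, Tran, and Dana alone can cover everything: Jan 11→Tran, Jan 12→Dana, Jan 13→Tran, Jan 14→Nakamura, Jan 15→Nakamura, Jan 16→Nakamura, Jan 17→Dana, Jan 18→Tran.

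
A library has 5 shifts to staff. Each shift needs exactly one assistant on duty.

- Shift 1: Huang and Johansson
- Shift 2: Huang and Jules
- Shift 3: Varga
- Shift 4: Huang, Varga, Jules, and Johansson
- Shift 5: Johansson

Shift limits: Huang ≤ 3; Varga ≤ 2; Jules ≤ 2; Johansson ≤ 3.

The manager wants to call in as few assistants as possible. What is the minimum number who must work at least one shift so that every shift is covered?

3

5 slots to fill and no one can take more than 3, so at least ⌈5/3⌉ = 2 assistants are needed.
Shifts {Shift 2, Shift 3, Shift 5} need 3 slots, but among the assistants available for them (Huang, Varga, Jules, and Johansson) any 2 together supply at most 2. So 2 assistants are not enough.
Huang, Varga, and Johansson alone can cover everything: Shift 1→Huang, Shift 2→Huang, Shift 3→Varga, Shift 4→Huang, Shift 5→Johansson.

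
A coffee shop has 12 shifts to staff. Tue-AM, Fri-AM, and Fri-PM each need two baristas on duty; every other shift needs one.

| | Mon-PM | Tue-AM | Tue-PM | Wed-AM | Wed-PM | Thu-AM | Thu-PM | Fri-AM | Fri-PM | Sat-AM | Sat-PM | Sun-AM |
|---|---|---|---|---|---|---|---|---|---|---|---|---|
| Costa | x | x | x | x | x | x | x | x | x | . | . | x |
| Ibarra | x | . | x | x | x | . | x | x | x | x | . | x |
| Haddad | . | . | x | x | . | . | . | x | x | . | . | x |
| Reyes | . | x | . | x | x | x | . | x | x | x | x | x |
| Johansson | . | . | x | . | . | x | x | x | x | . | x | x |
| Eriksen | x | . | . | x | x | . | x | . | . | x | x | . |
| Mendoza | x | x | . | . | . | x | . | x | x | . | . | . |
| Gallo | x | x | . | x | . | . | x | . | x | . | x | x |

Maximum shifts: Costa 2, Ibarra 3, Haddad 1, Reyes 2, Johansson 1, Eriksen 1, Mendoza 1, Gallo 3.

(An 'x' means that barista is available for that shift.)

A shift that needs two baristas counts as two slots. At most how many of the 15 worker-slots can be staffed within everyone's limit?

Total capacity across all baristas is 2+3+1+2+1+1+1+3 = 14, and 15 slots are needed, so at most 14 can be filled.
An assignment achieving 14: Mon-PM→Ibarra, Tue-AM→Costa+Reyes, Tue-PM→Costa, Wed-AM→Gallo, Wed-PM→Ibarra, Thu-AM→Reyes, Thu-PM→Eriksen, Fri-AM→Haddad+Mendoza, Fri-PM→Gallo, Sat-AM→Ibarra, Sat-PM→Johansson, Sun-AM→Gallo.
Loads: Costa 2/2, Ibarra 3/3, Haddad 1/1, Reyes 2/2, Johansson 1/1, Eriksen 1/1, Mendoza 1/1, Gallo 3/3.

14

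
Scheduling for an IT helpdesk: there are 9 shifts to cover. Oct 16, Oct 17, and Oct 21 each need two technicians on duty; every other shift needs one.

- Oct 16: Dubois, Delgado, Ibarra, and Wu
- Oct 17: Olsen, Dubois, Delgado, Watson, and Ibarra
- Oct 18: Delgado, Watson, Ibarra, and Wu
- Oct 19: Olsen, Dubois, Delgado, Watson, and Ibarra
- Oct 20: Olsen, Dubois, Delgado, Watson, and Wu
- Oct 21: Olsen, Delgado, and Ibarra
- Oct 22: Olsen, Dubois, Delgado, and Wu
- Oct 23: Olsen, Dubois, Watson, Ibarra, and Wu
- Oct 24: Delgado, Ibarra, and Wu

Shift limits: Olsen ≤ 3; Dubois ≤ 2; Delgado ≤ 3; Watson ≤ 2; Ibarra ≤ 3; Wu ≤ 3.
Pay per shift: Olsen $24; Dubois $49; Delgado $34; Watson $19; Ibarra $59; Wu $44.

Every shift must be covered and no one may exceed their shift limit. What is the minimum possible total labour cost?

Picking the cheapest available technician for each shift independently would cost $313, but that ignores the shift limits.
An optimal schedule: Oct 16→Delgado+Wu, Oct 17→Olsen+Dubois, Oct 18→Watson, Oct 19→Watson, Oct 20→Wu, Oct 21→Olsen+Delgado, Oct 22→Olsen, Oct 23→Wu, Oct 24→Delgado.
Total: 34 + 44 + 24 + 49 + 19 + 19 + 44 + 24 + 34 + 24 + 44 + 34 = $393.

$393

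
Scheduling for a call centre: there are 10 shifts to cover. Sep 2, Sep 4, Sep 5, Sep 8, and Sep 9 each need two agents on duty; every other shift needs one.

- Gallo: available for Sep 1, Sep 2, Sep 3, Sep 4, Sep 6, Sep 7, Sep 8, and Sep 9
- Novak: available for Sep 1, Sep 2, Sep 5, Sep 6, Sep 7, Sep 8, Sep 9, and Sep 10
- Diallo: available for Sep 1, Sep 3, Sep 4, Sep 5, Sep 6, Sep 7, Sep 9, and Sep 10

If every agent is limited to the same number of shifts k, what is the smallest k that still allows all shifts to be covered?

With 3 agents and 15 worker-slots to fill, someone must work at least ⌈15/3⌉ = 5 shifts, so k ≥ 5.
k = 5 works: Sep 1→Gallo, Sep 2→Gallo+Novak, Sep 3→Gallo, Sep 4→Gallo+Diallo, Sep 5→Novak+Diallo, Sep 6→Diallo, Sep 7→Diallo, Sep 8→Gallo+Novak, Sep 9→Novak+Diallo, Sep 10→Novak.
Loads: Gallo 5, Novak 5, Diallo 5 — all ≤ 5.

5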